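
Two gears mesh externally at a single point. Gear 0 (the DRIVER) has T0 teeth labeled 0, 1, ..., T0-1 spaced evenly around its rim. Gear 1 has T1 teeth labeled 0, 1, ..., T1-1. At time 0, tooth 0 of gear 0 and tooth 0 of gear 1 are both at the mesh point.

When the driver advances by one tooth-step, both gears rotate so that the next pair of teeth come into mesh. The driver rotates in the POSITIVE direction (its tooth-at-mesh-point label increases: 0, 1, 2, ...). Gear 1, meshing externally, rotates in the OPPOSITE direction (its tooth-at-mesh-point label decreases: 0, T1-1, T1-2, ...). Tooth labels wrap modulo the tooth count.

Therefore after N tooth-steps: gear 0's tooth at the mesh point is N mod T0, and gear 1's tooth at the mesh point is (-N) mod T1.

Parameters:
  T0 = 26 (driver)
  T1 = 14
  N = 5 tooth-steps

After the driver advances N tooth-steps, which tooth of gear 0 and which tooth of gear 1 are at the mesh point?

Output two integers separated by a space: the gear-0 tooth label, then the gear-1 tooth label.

Answer: 5 9

Derivation:
Gear 0 (driver, T0=26): tooth at mesh = N mod T0
  5 = 0 * 26 + 5, so 5 mod 26 = 5
  gear 0 tooth = 5
Gear 1 (driven, T1=14): tooth at mesh = (-N) mod T1
  5 = 0 * 14 + 5, so 5 mod 14 = 5
  (-5) mod 14 = (-5) mod 14 = 14 - 5 = 9
Mesh after 5 steps: gear-0 tooth 5 meets gear-1 tooth 9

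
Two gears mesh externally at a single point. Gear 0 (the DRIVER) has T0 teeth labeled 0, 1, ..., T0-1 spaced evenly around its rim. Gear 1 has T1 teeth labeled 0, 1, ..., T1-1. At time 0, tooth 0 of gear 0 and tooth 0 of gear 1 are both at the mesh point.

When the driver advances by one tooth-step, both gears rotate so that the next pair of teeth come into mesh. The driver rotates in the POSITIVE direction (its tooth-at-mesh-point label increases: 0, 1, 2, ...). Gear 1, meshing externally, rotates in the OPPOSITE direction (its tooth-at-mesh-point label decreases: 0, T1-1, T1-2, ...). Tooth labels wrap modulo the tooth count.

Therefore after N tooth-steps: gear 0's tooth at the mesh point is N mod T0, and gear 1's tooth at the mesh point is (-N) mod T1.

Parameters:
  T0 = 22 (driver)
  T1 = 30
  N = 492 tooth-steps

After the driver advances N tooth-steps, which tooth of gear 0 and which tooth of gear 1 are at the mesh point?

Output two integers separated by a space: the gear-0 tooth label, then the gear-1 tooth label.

Gear 0 (driver, T0=22): tooth at mesh = N mod T0
  492 = 22 * 22 + 8, so 492 mod 22 = 8
  gear 0 tooth = 8
Gear 1 (driven, T1=30): tooth at mesh = (-N) mod T1
  492 = 16 * 30 + 12, so 492 mod 30 = 12
  (-492) mod 30 = (-12) mod 30 = 30 - 12 = 18
Mesh after 492 steps: gear-0 tooth 8 meets gear-1 tooth 18

Answer: 8 18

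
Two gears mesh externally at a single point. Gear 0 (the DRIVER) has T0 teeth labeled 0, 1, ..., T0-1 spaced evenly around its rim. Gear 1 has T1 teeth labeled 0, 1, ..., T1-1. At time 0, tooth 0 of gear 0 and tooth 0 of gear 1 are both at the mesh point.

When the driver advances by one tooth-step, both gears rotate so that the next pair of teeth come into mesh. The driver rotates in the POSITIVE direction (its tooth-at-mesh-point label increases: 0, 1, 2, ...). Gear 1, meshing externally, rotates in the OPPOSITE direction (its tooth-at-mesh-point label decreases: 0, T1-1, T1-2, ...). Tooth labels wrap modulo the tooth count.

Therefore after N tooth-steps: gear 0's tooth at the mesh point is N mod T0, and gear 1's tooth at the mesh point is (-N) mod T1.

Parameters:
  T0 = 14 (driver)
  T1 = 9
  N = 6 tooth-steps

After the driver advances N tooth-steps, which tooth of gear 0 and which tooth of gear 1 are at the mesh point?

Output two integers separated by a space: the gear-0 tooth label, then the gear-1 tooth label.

Gear 0 (driver, T0=14): tooth at mesh = N mod T0
  6 = 0 * 14 + 6, so 6 mod 14 = 6
  gear 0 tooth = 6
Gear 1 (driven, T1=9): tooth at mesh = (-N) mod T1
  6 = 0 * 9 + 6, so 6 mod 9 = 6
  (-6) mod 9 = (-6) mod 9 = 9 - 6 = 3
Mesh after 6 steps: gear-0 tooth 6 meets gear-1 tooth 3

Answer: 6 3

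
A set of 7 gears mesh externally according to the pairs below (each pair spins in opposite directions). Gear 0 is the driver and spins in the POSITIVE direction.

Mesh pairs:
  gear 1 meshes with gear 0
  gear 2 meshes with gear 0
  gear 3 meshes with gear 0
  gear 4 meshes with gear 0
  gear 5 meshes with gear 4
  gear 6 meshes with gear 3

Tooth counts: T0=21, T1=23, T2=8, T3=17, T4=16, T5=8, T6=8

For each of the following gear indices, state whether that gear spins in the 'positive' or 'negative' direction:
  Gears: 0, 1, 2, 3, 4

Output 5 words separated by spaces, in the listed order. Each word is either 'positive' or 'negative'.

Answer: positive negative negative negative negative

Derivation:
Gear 0 (driver): positive (depth 0)
  gear 1: meshes with gear 0 -> depth 1 -> negative (opposite of gear 0)
  gear 2: meshes with gear 0 -> depth 1 -> negative (opposite of gear 0)
  gear 3: meshes with gear 0 -> depth 1 -> negative (opposite of gear 0)
  gear 4: meshes with gear 0 -> depth 1 -> negative (opposite of gear 0)
  gear 5: meshes with gear 4 -> depth 2 -> positive (opposite of gear 4)
  gear 6: meshes with gear 3 -> depth 2 -> positive (opposite of gear 3)
Queried indices 0, 1, 2, 3, 4 -> positive, negative, negative, negative, negative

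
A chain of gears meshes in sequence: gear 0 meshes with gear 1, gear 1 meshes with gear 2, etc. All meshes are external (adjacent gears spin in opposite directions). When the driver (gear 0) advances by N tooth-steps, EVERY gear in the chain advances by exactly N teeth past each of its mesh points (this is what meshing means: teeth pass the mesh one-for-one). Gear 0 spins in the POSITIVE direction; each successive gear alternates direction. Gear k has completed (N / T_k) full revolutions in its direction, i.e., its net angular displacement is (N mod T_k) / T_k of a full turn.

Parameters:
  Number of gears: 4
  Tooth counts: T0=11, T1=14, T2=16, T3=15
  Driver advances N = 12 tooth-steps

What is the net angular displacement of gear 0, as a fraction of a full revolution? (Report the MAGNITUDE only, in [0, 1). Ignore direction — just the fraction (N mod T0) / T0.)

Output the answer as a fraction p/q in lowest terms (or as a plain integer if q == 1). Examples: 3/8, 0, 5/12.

Chain of 4 gears, tooth counts: [11, 14, 16, 15]
  gear 0: T0=11, direction=positive, advance = 12 mod 11 = 1 teeth = 1/11 turn
  gear 1: T1=14, direction=negative, advance = 12 mod 14 = 12 teeth = 12/14 turn
  gear 2: T2=16, direction=positive, advance = 12 mod 16 = 12 teeth = 12/16 turn
  gear 3: T3=15, direction=negative, advance = 12 mod 15 = 12 teeth = 12/15 turn
Gear 0: 12 mod 11 = 1
Fraction = 1 / 11 = 1/11 (gcd(1,11)=1) = 1/11

Answer: 1/11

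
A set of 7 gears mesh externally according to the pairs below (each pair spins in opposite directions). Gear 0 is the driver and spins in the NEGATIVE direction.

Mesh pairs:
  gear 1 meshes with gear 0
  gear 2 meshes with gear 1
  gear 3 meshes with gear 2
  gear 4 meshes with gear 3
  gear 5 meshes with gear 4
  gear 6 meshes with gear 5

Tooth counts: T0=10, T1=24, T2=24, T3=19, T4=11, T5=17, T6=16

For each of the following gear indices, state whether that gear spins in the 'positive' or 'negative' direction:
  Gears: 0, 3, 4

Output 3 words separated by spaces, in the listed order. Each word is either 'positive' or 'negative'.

Gear 0 (driver): negative (depth 0)
  gear 1: meshes with gear 0 -> depth 1 -> positive (opposite of gear 0)
  gear 2: meshes with gear 1 -> depth 2 -> negative (opposite of gear 1)
  gear 3: meshes with gear 2 -> depth 3 -> positive (opposite of gear 2)
  gear 4: meshes with gear 3 -> depth 4 -> negative (opposite of gear 3)
  gear 5: meshes with gear 4 -> depth 5 -> positive (opposite of gear 4)
  gear 6: meshes with gear 5 -> depth 6 -> negative (opposite of gear 5)
Queried indices 0, 3, 4 -> negative, positive, negative

Answer: negative positive negative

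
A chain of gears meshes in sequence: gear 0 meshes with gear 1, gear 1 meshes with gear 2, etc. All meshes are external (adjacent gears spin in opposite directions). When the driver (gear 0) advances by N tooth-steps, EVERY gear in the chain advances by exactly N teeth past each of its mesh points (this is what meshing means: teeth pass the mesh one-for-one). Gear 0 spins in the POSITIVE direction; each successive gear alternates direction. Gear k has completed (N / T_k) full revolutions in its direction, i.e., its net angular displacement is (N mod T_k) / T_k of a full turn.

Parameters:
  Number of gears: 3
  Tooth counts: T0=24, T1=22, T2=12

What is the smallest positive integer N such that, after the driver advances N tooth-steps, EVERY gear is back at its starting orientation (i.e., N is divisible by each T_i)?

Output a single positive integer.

Answer: 264

Derivation:
Gear k returns to start when N is a multiple of T_k.
All gears at start simultaneously when N is a common multiple of [24, 22, 12]; the smallest such N is lcm(24, 22, 12).
Start: lcm = T0 = 24
Fold in T1=22: gcd(24, 22) = 2; lcm(24, 22) = 24 * 22 / 2 = 528 / 2 = 264
Fold in T2=12: gcd(264, 12) = 12; lcm(264, 12) = 264 * 12 / 12 = 3168 / 12 = 264
Full cycle length = 264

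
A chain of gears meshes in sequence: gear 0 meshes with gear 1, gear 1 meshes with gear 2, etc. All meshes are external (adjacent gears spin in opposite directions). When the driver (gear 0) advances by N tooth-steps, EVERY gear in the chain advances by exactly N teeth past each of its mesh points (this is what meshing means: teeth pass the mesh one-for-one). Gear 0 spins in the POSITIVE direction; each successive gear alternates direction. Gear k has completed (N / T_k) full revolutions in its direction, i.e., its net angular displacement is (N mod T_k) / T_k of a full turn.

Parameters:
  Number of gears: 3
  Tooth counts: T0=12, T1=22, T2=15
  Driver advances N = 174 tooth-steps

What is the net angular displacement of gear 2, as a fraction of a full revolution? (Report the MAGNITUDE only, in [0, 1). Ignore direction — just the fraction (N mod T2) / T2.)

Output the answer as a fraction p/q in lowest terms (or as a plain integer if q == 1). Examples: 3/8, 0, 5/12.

Answer: 3/5

Derivation:
Chain of 3 gears, tooth counts: [12, 22, 15]
  gear 0: T0=12, direction=positive, advance = 174 mod 12 = 6 teeth = 6/12 turn
  gear 1: T1=22, direction=negative, advance = 174 mod 22 = 20 teeth = 20/22 turn
  gear 2: T2=15, direction=positive, advance = 174 mod 15 = 9 teeth = 9/15 turn
Gear 2: 174 mod 15 = 9
Fraction = 9 / 15 = 3/5 (gcd(9,15)=3) = 3/5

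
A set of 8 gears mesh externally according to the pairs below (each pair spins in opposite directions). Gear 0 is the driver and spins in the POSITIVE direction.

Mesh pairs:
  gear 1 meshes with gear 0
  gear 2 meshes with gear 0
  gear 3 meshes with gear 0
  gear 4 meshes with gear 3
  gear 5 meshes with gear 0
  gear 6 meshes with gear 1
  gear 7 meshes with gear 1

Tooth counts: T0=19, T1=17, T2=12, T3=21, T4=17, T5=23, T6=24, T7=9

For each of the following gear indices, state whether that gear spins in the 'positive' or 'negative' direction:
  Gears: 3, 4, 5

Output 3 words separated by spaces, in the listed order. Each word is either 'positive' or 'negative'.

Answer: negative positive negative

Derivation:
Gear 0 (driver): positive (depth 0)
  gear 1: meshes with gear 0 -> depth 1 -> negative (opposite of gear 0)
  gear 2: meshes with gear 0 -> depth 1 -> negative (opposite of gear 0)
  gear 3: meshes with gear 0 -> depth 1 -> negative (opposite of gear 0)
  gear 4: meshes with gear 3 -> depth 2 -> positive (opposite of gear 3)
  gear 5: meshes with gear 0 -> depth 1 -> negative (opposite of gear 0)
  gear 6: meshes with gear 1 -> depth 2 -> positive (opposite of gear 1)
  gear 7: meshes with gear 1 -> depth 2 -> positive (opposite of gear 1)
Queried indices 3, 4, 5 -> negative, positive, negative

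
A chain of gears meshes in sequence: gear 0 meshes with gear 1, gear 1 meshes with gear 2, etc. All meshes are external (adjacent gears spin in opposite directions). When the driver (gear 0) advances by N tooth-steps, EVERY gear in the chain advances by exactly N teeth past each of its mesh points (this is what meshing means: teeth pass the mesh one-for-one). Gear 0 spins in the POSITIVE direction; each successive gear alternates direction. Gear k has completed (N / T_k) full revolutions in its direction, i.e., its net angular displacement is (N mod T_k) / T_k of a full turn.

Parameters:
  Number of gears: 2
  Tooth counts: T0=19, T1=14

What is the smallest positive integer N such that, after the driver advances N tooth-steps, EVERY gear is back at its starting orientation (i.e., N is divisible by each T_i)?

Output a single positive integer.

Gear k returns to start when N is a multiple of T_k.
All gears at start simultaneously when N is a common multiple of [19, 14]; the smallest such N is lcm(19, 14).
Start: lcm = T0 = 19
Fold in T1=14: gcd(19, 14) = 1; lcm(19, 14) = 19 * 14 / 1 = 266 / 1 = 266
Full cycle length = 266

Answer: 266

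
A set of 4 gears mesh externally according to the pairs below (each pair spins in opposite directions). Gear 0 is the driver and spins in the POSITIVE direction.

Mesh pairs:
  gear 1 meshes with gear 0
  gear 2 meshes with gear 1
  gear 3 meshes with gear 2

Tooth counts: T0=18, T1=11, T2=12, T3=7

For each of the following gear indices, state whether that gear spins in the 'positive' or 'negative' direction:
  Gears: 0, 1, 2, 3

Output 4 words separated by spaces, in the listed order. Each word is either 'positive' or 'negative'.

Answer: positive negative positive negative

Derivation:
Gear 0 (driver): positive (depth 0)
  gear 1: meshes with gear 0 -> depth 1 -> negative (opposite of gear 0)
  gear 2: meshes with gear 1 -> depth 2 -> positive (opposite of gear 1)
  gear 3: meshes with gear 2 -> depth 3 -> negative (opposite of gear 2)
Queried indices 0, 1, 2, 3 -> positive, negative, positive, negative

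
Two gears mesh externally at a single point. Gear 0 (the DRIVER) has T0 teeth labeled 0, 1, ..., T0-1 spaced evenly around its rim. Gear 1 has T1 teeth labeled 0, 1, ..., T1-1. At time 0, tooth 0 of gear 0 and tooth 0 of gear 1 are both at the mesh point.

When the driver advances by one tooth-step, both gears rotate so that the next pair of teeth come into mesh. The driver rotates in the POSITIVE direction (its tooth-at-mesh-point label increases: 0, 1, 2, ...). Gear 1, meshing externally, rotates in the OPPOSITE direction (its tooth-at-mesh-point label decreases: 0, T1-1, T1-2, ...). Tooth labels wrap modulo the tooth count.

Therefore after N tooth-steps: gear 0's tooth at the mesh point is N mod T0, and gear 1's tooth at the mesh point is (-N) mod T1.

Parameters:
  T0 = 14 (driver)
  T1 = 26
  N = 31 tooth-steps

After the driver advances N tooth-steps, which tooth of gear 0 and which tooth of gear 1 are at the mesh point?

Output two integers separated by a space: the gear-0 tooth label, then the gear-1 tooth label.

Answer: 3 21

Derivation:
Gear 0 (driver, T0=14): tooth at mesh = N mod T0
  31 = 2 * 14 + 3, so 31 mod 14 = 3
  gear 0 tooth = 3
Gear 1 (driven, T1=26): tooth at mesh = (-N) mod T1
  31 = 1 * 26 + 5, so 31 mod 26 = 5
  (-31) mod 26 = (-5) mod 26 = 26 - 5 = 21
Mesh after 31 steps: gear-0 tooth 3 meets gear-1 tooth 21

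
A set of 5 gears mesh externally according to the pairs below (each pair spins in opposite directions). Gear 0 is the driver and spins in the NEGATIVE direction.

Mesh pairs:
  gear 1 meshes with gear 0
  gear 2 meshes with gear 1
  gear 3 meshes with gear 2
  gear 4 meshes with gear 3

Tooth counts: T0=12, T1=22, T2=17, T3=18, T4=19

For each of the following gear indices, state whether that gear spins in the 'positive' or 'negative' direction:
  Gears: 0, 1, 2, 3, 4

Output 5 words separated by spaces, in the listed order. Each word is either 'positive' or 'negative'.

Answer: negative positive negative positive negative

Derivation:
Gear 0 (driver): negative (depth 0)
  gear 1: meshes with gear 0 -> depth 1 -> positive (opposite of gear 0)
  gear 2: meshes with gear 1 -> depth 2 -> negative (opposite of gear 1)
  gear 3: meshes with gear 2 -> depth 3 -> positive (opposite of gear 2)
  gear 4: meshes with gear 3 -> depth 4 -> negative (opposite of gear 3)
Queried indices 0, 1, 2, 3, 4 -> negative, positive, negative, positive, negative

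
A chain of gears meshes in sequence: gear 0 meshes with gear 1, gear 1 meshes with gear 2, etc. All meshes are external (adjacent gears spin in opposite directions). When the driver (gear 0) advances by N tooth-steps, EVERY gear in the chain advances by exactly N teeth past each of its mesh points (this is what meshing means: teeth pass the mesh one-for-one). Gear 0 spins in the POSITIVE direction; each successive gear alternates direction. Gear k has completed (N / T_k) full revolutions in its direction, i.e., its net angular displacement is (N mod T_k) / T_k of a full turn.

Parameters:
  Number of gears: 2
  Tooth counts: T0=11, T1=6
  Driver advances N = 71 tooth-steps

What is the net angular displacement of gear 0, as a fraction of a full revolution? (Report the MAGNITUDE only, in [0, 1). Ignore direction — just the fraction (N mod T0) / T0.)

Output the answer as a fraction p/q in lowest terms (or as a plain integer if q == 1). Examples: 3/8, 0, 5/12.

Answer: 5/11

Derivation:
Chain of 2 gears, tooth counts: [11, 6]
  gear 0: T0=11, direction=positive, advance = 71 mod 11 = 5 teeth = 5/11 turn
  gear 1: T1=6, direction=negative, advance = 71 mod 6 = 5 teeth = 5/6 turn
Gear 0: 71 mod 11 = 5
Fraction = 5 / 11 = 5/11 (gcd(5,11)=1) = 5/11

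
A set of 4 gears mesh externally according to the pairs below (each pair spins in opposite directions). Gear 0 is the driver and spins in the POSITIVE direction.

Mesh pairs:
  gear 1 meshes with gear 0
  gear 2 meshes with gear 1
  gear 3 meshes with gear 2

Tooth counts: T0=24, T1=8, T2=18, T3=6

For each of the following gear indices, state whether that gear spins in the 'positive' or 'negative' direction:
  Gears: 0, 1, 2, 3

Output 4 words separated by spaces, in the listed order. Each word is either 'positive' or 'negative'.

Answer: positive negative positive negative

Derivation:
Gear 0 (driver): positive (depth 0)
  gear 1: meshes with gear 0 -> depth 1 -> negative (opposite of gear 0)
  gear 2: meshes with gear 1 -> depth 2 -> positive (opposite of gear 1)
  gear 3: meshes with gear 2 -> depth 3 -> negative (opposite of gear 2)
Queried indices 0, 1, 2, 3 -> positive, negative, positive, negative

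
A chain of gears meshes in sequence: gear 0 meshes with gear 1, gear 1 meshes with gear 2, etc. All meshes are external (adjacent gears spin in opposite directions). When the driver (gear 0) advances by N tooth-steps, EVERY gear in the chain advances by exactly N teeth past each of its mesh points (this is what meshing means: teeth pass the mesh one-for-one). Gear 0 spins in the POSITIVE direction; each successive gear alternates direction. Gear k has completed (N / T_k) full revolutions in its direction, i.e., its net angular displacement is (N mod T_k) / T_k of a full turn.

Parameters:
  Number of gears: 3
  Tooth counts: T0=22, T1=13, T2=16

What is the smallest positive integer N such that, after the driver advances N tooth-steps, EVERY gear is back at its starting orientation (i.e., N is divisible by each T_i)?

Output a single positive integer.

Gear k returns to start when N is a multiple of T_k.
All gears at start simultaneously when N is a common multiple of [22, 13, 16]; the smallest such N is lcm(22, 13, 16).
Start: lcm = T0 = 22
Fold in T1=13: gcd(22, 13) = 1; lcm(22, 13) = 22 * 13 / 1 = 286 / 1 = 286
Fold in T2=16: gcd(286, 16) = 2; lcm(286, 16) = 286 * 16 / 2 = 4576 / 2 = 2288
Full cycle length = 2288

Answer: 2288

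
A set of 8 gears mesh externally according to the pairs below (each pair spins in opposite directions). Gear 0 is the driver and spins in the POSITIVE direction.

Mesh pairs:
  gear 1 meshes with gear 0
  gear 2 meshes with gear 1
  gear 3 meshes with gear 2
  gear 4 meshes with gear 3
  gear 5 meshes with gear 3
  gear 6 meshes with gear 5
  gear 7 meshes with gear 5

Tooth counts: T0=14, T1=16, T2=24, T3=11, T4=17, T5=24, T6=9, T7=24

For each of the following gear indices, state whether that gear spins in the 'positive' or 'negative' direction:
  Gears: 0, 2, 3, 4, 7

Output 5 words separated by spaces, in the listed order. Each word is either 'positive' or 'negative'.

Gear 0 (driver): positive (depth 0)
  gear 1: meshes with gear 0 -> depth 1 -> negative (opposite of gear 0)
  gear 2: meshes with gear 1 -> depth 2 -> positive (opposite of gear 1)
  gear 3: meshes with gear 2 -> depth 3 -> negative (opposite of gear 2)
  gear 4: meshes with gear 3 -> depth 4 -> positive (opposite of gear 3)
  gear 5: meshes with gear 3 -> depth 4 -> positive (opposite of gear 3)
  gear 6: meshes with gear 5 -> depth 5 -> negative (opposite of gear 5)
  gear 7: meshes with gear 5 -> depth 5 -> negative (opposite of gear 5)
Queried indices 0, 2, 3, 4, 7 -> positive, positive, negative, positive, negative

Answer: positive positive negative positive negative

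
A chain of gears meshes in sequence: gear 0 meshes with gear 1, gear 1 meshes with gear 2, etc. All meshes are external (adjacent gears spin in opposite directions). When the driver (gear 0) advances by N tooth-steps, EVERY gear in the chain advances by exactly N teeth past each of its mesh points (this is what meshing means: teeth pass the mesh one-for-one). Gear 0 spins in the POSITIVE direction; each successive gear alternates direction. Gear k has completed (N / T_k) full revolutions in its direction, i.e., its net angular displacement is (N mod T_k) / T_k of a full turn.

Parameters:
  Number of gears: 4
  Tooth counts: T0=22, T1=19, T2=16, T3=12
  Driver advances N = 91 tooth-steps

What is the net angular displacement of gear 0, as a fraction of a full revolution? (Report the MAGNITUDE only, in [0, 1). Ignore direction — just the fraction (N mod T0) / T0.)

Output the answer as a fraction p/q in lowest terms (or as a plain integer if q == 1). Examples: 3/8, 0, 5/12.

Chain of 4 gears, tooth counts: [22, 19, 16, 12]
  gear 0: T0=22, direction=positive, advance = 91 mod 22 = 3 teeth = 3/22 turn
  gear 1: T1=19, direction=negative, advance = 91 mod 19 = 15 teeth = 15/19 turn
  gear 2: T2=16, direction=positive, advance = 91 mod 16 = 11 teeth = 11/16 turn
  gear 3: T3=12, direction=negative, advance = 91 mod 12 = 7 teeth = 7/12 turn
Gear 0: 91 mod 22 = 3
Fraction = 3 / 22 = 3/22 (gcd(3,22)=1) = 3/22

Answer: 3/22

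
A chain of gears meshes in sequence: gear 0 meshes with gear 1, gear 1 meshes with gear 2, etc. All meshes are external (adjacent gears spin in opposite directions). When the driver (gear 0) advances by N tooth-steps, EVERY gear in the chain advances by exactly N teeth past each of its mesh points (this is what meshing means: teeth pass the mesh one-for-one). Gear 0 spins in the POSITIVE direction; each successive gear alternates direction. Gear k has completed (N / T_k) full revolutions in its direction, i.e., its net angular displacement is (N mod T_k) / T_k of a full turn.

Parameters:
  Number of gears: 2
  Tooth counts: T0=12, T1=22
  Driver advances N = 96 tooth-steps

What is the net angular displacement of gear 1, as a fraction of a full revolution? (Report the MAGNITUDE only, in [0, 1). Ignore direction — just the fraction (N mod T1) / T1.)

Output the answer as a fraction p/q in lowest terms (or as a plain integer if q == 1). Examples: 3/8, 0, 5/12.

Answer: 4/11

Derivation:
Chain of 2 gears, tooth counts: [12, 22]
  gear 0: T0=12, direction=positive, advance = 96 mod 12 = 0 teeth = 0/12 turn
  gear 1: T1=22, direction=negative, advance = 96 mod 22 = 8 teeth = 8/22 turn
Gear 1: 96 mod 22 = 8
Fraction = 8 / 22 = 4/11 (gcd(8,22)=2) = 4/11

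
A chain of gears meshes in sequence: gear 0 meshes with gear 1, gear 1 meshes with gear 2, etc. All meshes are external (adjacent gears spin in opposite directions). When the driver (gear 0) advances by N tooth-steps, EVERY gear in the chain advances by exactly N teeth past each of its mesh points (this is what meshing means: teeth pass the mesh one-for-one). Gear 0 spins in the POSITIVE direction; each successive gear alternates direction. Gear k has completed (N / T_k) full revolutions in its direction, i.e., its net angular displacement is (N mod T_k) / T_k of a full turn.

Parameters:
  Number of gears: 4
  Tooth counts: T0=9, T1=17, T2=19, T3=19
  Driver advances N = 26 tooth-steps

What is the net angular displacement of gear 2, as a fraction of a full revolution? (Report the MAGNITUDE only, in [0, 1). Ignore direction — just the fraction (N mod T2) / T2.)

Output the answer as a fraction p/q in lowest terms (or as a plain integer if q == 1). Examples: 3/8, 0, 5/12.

Chain of 4 gears, tooth counts: [9, 17, 19, 19]
  gear 0: T0=9, direction=positive, advance = 26 mod 9 = 8 teeth = 8/9 turn
  gear 1: T1=17, direction=negative, advance = 26 mod 17 = 9 teeth = 9/17 turn
  gear 2: T2=19, direction=positive, advance = 26 mod 19 = 7 teeth = 7/19 turn
  gear 3: T3=19, direction=negative, advance = 26 mod 19 = 7 teeth = 7/19 turn
Gear 2: 26 mod 19 = 7
Fraction = 7 / 19 = 7/19 (gcd(7,19)=1) = 7/19

Answer: 7/19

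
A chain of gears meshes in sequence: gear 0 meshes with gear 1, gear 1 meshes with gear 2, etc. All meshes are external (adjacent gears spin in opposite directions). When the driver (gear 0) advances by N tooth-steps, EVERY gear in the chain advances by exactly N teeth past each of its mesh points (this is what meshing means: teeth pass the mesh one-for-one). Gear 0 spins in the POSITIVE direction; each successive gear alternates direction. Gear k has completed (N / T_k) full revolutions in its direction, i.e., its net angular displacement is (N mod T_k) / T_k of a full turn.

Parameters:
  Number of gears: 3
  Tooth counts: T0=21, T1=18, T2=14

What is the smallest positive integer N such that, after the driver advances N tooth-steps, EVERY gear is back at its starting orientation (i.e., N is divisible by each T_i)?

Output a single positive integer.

Gear k returns to start when N is a multiple of T_k.
All gears at start simultaneously when N is a common multiple of [21, 18, 14]; the smallest such N is lcm(21, 18, 14).
Start: lcm = T0 = 21
Fold in T1=18: gcd(21, 18) = 3; lcm(21, 18) = 21 * 18 / 3 = 378 / 3 = 126
Fold in T2=14: gcd(126, 14) = 14; lcm(126, 14) = 126 * 14 / 14 = 1764 / 14 = 126
Full cycle length = 126

Answer: 126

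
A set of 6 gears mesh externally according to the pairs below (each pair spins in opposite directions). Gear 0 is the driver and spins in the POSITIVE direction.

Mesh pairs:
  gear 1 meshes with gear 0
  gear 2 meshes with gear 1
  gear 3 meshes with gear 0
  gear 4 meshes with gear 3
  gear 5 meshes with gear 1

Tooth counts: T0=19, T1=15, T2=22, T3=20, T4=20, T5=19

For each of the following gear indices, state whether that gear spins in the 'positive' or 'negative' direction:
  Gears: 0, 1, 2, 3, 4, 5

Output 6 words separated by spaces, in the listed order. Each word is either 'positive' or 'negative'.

Answer: positive negative positive negative positive positive

Derivation:
Gear 0 (driver): positive (depth 0)
  gear 1: meshes with gear 0 -> depth 1 -> negative (opposite of gear 0)
  gear 2: meshes with gear 1 -> depth 2 -> positive (opposite of gear 1)
  gear 3: meshes with gear 0 -> depth 1 -> negative (opposite of gear 0)
  gear 4: meshes with gear 3 -> depth 2 -> positive (opposite of gear 3)
  gear 5: meshes with gear 1 -> depth 2 -> positive (opposite of gear 1)
Queried indices 0, 1, 2, 3, 4, 5 -> positive, negative, positive, negative, positive, positive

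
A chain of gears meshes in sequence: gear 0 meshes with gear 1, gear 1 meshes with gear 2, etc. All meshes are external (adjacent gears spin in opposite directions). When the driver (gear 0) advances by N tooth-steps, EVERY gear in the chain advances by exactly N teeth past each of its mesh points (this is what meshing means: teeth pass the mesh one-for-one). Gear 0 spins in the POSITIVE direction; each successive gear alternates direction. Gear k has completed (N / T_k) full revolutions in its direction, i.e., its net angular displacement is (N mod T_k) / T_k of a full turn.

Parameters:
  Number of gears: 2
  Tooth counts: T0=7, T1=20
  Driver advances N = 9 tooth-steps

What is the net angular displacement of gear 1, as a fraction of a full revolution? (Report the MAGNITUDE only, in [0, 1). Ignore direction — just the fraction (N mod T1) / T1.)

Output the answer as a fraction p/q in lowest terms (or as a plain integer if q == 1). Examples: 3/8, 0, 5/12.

Chain of 2 gears, tooth counts: [7, 20]
  gear 0: T0=7, direction=positive, advance = 9 mod 7 = 2 teeth = 2/7 turn
  gear 1: T1=20, direction=negative, advance = 9 mod 20 = 9 teeth = 9/20 turn
Gear 1: 9 mod 20 = 9
Fraction = 9 / 20 = 9/20 (gcd(9,20)=1) = 9/20

Answer: 9/20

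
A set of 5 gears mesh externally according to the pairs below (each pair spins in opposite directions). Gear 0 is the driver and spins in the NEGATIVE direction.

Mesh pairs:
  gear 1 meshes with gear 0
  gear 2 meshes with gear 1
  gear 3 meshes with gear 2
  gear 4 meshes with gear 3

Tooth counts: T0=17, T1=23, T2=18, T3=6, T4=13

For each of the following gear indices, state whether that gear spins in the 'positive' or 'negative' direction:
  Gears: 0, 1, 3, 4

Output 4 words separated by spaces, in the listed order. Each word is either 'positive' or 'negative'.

Gear 0 (driver): negative (depth 0)
  gear 1: meshes with gear 0 -> depth 1 -> positive (opposite of gear 0)
  gear 2: meshes with gear 1 -> depth 2 -> negative (opposite of gear 1)
  gear 3: meshes with gear 2 -> depth 3 -> positive (opposite of gear 2)
  gear 4: meshes with gear 3 -> depth 4 -> negative (opposite of gear 3)
Queried indices 0, 1, 3, 4 -> negative, positive, positive, negative

Answer: negative positive positive negative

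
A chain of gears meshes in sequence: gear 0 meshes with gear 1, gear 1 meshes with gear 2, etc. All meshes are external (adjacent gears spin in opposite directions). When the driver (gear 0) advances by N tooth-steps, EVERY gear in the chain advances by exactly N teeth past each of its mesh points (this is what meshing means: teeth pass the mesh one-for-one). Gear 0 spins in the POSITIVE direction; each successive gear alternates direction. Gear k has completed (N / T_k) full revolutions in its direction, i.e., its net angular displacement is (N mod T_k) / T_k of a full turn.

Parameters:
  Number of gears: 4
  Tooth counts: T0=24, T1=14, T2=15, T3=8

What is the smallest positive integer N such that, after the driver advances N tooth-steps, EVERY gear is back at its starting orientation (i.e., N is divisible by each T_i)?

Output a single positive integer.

Answer: 840

Derivation:
Gear k returns to start when N is a multiple of T_k.
All gears at start simultaneously when N is a common multiple of [24, 14, 15, 8]; the smallest such N is lcm(24, 14, 15, 8).
Start: lcm = T0 = 24
Fold in T1=14: gcd(24, 14) = 2; lcm(24, 14) = 24 * 14 / 2 = 336 / 2 = 168
Fold in T2=15: gcd(168, 15) = 3; lcm(168, 15) = 168 * 15 / 3 = 2520 / 3 = 840
Fold in T3=8: gcd(840, 8) = 8; lcm(840, 8) = 840 * 8 / 8 = 6720 / 8 = 840
Full cycle length = 840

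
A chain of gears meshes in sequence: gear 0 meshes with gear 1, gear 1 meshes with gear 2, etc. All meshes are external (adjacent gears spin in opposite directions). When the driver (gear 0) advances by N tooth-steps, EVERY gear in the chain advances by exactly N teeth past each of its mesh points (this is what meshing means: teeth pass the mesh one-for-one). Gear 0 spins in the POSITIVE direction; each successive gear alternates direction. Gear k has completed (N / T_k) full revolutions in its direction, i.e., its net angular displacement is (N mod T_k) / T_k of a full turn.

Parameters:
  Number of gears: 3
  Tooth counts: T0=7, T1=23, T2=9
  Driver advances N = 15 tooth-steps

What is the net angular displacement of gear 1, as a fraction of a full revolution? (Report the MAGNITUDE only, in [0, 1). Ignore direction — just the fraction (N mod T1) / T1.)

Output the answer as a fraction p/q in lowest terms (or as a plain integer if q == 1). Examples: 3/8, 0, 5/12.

Answer: 15/23

Derivation:
Chain of 3 gears, tooth counts: [7, 23, 9]
  gear 0: T0=7, direction=positive, advance = 15 mod 7 = 1 teeth = 1/7 turn
  gear 1: T1=23, direction=negative, advance = 15 mod 23 = 15 teeth = 15/23 turn
  gear 2: T2=9, direction=positive, advance = 15 mod 9 = 6 teeth = 6/9 turn
Gear 1: 15 mod 23 = 15
Fraction = 15 / 23 = 15/23 (gcd(15,23)=1) = 15/23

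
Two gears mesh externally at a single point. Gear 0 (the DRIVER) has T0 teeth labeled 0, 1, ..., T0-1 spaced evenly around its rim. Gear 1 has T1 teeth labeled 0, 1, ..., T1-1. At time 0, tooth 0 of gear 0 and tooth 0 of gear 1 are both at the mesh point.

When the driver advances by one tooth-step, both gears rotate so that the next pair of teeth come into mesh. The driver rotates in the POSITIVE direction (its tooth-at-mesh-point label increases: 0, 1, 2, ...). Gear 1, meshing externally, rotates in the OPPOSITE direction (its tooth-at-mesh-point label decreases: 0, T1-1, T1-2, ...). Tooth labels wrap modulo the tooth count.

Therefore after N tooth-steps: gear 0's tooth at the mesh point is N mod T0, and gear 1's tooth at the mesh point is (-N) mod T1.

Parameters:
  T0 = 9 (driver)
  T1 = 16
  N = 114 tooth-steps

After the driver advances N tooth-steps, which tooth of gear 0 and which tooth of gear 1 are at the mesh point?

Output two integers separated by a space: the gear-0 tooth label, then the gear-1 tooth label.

Answer: 6 14

Derivation:
Gear 0 (driver, T0=9): tooth at mesh = N mod T0
  114 = 12 * 9 + 6, so 114 mod 9 = 6
  gear 0 tooth = 6
Gear 1 (driven, T1=16): tooth at mesh = (-N) mod T1
  114 = 7 * 16 + 2, so 114 mod 16 = 2
  (-114) mod 16 = (-2) mod 16 = 16 - 2 = 14
Mesh after 114 steps: gear-0 tooth 6 meets gear-1 tooth 14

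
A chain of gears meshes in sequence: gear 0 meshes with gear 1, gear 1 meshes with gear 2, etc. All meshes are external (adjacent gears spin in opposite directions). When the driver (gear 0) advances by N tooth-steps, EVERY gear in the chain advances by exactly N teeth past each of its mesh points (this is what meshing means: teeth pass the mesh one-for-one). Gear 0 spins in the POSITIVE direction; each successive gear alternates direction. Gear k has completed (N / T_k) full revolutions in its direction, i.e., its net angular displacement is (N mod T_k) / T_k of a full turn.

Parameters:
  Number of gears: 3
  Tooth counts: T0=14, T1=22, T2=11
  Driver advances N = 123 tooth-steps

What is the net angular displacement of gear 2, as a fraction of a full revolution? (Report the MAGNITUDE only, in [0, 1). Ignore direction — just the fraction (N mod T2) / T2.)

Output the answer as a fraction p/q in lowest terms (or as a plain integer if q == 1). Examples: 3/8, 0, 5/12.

Chain of 3 gears, tooth counts: [14, 22, 11]
  gear 0: T0=14, direction=positive, advance = 123 mod 14 = 11 teeth = 11/14 turn
  gear 1: T1=22, direction=negative, advance = 123 mod 22 = 13 teeth = 13/22 turn
  gear 2: T2=11, direction=positive, advance = 123 mod 11 = 2 teeth = 2/11 turn
Gear 2: 123 mod 11 = 2
Fraction = 2 / 11 = 2/11 (gcd(2,11)=1) = 2/11

Answer: 2/11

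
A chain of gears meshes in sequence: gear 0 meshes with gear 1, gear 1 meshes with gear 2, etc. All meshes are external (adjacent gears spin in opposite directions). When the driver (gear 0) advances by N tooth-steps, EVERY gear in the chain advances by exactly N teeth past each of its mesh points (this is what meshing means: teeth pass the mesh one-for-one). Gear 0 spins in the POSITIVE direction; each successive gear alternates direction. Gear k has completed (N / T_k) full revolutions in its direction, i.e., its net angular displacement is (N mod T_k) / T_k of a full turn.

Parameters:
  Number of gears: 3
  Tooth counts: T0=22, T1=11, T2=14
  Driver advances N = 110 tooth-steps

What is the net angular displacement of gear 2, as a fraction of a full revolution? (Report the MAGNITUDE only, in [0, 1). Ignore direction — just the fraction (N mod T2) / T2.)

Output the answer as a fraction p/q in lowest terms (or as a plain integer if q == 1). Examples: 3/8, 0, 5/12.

Chain of 3 gears, tooth counts: [22, 11, 14]
  gear 0: T0=22, direction=positive, advance = 110 mod 22 = 0 teeth = 0/22 turn
  gear 1: T1=11, direction=negative, advance = 110 mod 11 = 0 teeth = 0/11 turn
  gear 2: T2=14, direction=positive, advance = 110 mod 14 = 12 teeth = 12/14 turn
Gear 2: 110 mod 14 = 12
Fraction = 12 / 14 = 6/7 (gcd(12,14)=2) = 6/7

Answer: 6/7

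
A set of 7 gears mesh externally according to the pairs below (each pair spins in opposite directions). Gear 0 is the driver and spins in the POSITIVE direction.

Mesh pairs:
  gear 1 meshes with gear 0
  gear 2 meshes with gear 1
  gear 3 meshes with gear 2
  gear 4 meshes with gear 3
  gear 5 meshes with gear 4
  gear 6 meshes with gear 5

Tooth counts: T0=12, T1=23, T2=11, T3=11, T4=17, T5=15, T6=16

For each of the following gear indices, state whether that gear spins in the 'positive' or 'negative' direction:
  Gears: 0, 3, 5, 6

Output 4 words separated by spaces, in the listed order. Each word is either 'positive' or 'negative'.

Gear 0 (driver): positive (depth 0)
  gear 1: meshes with gear 0 -> depth 1 -> negative (opposite of gear 0)
  gear 2: meshes with gear 1 -> depth 2 -> positive (opposite of gear 1)
  gear 3: meshes with gear 2 -> depth 3 -> negative (opposite of gear 2)
  gear 4: meshes with gear 3 -> depth 4 -> positive (opposite of gear 3)
  gear 5: meshes with gear 4 -> depth 5 -> negative (opposite of gear 4)
  gear 6: meshes with gear 5 -> depth 6 -> positive (opposite of gear 5)
Queried indices 0, 3, 5, 6 -> positive, negative, negative, positive

Answer: positive negative negative positive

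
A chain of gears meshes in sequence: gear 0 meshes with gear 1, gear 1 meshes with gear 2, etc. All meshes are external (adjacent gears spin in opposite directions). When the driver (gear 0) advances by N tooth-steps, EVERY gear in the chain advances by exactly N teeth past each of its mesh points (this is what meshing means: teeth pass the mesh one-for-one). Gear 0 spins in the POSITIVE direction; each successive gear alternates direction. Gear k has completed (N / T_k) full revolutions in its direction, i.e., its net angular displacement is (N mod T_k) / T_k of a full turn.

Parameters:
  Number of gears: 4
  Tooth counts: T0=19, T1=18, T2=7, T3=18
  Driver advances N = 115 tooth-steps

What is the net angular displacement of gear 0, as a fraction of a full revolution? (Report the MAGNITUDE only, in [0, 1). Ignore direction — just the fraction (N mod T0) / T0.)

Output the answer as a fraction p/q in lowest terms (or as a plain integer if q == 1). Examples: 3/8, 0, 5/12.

Chain of 4 gears, tooth counts: [19, 18, 7, 18]
  gear 0: T0=19, direction=positive, advance = 115 mod 19 = 1 teeth = 1/19 turn
  gear 1: T1=18, direction=negative, advance = 115 mod 18 = 7 teeth = 7/18 turn
  gear 2: T2=7, direction=positive, advance = 115 mod 7 = 3 teeth = 3/7 turn
  gear 3: T3=18, direction=negative, advance = 115 mod 18 = 7 teeth = 7/18 turn
Gear 0: 115 mod 19 = 1
Fraction = 1 / 19 = 1/19 (gcd(1,19)=1) = 1/19

Answer: 1/19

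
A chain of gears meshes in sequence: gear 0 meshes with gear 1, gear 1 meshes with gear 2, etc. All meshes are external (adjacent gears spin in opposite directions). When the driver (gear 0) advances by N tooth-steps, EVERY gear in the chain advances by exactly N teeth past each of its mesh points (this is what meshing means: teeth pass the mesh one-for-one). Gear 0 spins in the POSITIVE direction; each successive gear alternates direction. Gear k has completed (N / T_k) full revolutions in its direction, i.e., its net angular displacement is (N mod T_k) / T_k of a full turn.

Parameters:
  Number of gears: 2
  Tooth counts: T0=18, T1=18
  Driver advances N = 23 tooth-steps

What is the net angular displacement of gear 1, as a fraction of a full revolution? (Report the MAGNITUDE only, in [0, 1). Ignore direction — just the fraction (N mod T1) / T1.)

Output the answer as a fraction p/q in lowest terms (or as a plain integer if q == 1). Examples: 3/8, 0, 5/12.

Answer: 5/18

Derivation:
Chain of 2 gears, tooth counts: [18, 18]
  gear 0: T0=18, direction=positive, advance = 23 mod 18 = 5 teeth = 5/18 turn
  gear 1: T1=18, direction=negative, advance = 23 mod 18 = 5 teeth = 5/18 turn
Gear 1: 23 mod 18 = 5
Fraction = 5 / 18 = 5/18 (gcd(5,18)=1) = 5/18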